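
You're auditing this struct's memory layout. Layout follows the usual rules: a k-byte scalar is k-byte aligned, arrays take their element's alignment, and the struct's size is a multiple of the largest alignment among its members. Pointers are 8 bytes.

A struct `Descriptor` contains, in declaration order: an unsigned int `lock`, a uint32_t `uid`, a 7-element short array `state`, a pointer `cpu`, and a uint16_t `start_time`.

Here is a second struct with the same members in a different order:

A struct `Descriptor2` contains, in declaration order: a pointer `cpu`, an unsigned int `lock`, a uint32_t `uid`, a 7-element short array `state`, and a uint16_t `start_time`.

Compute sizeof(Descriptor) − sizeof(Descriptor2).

8

0..4  lock  (4B, 4-aligned)
4..8  uid  (4B, 4-aligned)
8..22  state  (14B, 2-aligned)
22..24  -- padding (2B)
24..32  cpu  (8B, 8-aligned)
32..34  start_time  (2B, 2-aligned)
34..40  -- tail padding (6B)
sizeof = 40, alignof = 8
— Descriptor2 —
0..8  cpu  (8B, 8-aligned)
8..12  lock  (4B, 4-aligned)
12..16  uid  (4B, 4-aligned)
16..30  state  (14B, 2-aligned)
30..32  start_time  (2B, 2-aligned)
sizeof = 32, alignof = 8
40 − 32 = 8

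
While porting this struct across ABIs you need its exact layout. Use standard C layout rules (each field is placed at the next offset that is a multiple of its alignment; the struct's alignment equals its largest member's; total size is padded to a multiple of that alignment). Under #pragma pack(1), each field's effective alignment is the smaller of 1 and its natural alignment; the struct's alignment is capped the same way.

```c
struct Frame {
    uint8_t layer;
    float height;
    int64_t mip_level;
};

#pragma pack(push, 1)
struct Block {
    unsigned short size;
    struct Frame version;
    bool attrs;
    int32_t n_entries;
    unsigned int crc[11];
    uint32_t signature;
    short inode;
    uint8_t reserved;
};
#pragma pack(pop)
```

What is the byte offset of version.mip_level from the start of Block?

10

Frame: @0: layer [1B, align 1] → 1; +3 pad (align 4); @4: height [4B, align 4] → 8; @8: mip_level [8B, align 8] → 16; size 16, align 8
@0: size [2B, align 1] → 2
@2: version [16B, align 1] → 18
within Frame: mip_level at 8
2 + 8 = 10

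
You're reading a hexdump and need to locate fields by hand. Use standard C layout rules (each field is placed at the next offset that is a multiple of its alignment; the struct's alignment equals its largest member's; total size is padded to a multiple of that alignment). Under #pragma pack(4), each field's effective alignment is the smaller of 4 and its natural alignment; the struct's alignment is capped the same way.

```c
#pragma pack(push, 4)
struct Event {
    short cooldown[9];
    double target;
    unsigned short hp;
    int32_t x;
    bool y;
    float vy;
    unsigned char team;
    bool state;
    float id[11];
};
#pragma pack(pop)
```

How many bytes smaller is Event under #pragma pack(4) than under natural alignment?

4

natural layout:
  cooldown at 0 (size 18, align 2) → ends 18
  pad 6 to align 8 for target
  target at 24 (size 8, align 8) → ends 32
  hp at 32 (size 2, align 2) → ends 34
  pad 2 to align 4 for x
  x at 36 (size 4, align 4) → ends 40
  y at 40 (size 1, align 1) → ends 41
  pad 3 to align 4 for vy
  vy at 44 (size 4, align 4) → ends 48
  team at 48 (size 1, align 1) → ends 49
  state at 49 (size 1, align 1) → ends 50
  pad 2 to align 4 for id
  id at 52 (size 44, align 4) → ends 96
  total 96 bytes, alignment 8
packed(4) layout:
  cooldown at 0 (size 18, align 2) → ends 18
  pad 2 to align 4 for target
  target at 20 (size 8, align 4) → ends 28
  hp at 28 (size 2, align 2) → ends 30
  pad 2 to align 4 for x
  x at 32 (size 4, align 4) → ends 36
  y at 36 (size 1, align 1) → ends 37
  pad 3 to align 4 for vy
  vy at 40 (size 4, align 4) → ends 44
  team at 44 (size 1, align 1) → ends 45
  state at 45 (size 1, align 1) → ends 46
  pad 2 to align 4 for id
  id at 48 (size 44, align 4) → ends 92
  total 92 bytes, alignment 4
96 − 92 = 4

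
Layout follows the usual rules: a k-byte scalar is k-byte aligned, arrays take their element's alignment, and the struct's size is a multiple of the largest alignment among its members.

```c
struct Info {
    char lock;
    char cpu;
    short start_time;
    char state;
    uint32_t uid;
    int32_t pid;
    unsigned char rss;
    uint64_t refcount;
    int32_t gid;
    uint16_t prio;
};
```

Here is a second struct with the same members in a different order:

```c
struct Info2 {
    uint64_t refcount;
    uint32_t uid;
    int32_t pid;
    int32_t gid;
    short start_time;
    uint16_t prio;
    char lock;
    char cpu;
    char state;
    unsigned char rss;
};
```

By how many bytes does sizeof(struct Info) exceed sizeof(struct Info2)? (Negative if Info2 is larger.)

lock at 0 (size 1, align 1) → ends 1
cpu at 1 (size 1, align 1) → ends 2
start_time at 2 (size 2, align 2) → ends 4
state at 4 (size 1, align 1) → ends 5
pad 3 to align 4 for uid
uid at 8 (size 4, align 4) → ends 12
pid at 12 (size 4, align 4) → ends 16
rss at 16 (size 1, align 1) → ends 17
pad 7 to align 8 for refcount
refcount at 24 (size 8, align 8) → ends 32
gid at 32 (size 4, align 4) → ends 36
prio at 36 (size 2, align 2) → ends 38
tail pad 2 to reach multiple of 8
total 40 bytes, alignment 8
— Info2 —
refcount at 0 (size 8, align 8) → ends 8
uid at 8 (size 4, align 4) → ends 12
pid at 12 (size 4, align 4) → ends 16
gid at 16 (size 4, align 4) → ends 20
start_time at 20 (size 2, align 2) → ends 22
prio at 22 (size 2, align 2) → ends 24
lock at 24 (size 1, align 1) → ends 25
cpu at 25 (size 1, align 1) → ends 26
state at 26 (size 1, align 1) → ends 27
rss at 27 (size 1, align 1) → ends 28
tail pad 4 to reach multiple of 8
total 32 bytes, alignment 8
40 − 32 = 8

8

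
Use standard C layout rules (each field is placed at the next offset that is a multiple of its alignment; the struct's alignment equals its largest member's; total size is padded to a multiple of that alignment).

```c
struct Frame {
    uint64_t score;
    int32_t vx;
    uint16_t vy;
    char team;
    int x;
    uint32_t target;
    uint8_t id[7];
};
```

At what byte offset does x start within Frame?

16

@0: score [8B, align 8] → 8
@8: vx [4B, align 4] → 12
@12: vy [2B, align 2] → 14
@14: team [1B, align 1] → 15
+1 pad (align 4)
@16: x [4B, align 4] → 20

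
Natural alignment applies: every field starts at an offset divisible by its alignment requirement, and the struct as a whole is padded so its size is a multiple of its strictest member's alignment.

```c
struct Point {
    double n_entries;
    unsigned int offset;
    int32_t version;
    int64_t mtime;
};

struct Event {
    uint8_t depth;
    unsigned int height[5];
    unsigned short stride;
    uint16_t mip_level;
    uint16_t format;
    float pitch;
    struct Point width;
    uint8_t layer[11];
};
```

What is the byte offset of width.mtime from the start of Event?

Point: 0..8  n_entries  (8B, 8-aligned); 8..12  offset  (4B, 4-aligned); 12..16  version  (4B, 4-aligned); 16..24  mtime  (8B, 8-aligned); sizeof = 24, alignof = 8
0..1  depth  (1B, 1-aligned)
1..4  -- padding (3B)
4..24  height  (20B, 4-aligned)
24..26  stride  (2B, 2-aligned)
26..28  mip_level  (2B, 2-aligned)
28..30  format  (2B, 2-aligned)
30..32  -- padding (2B)
32..36  pitch  (4B, 4-aligned)
36..40  -- padding (4B)
40..64  width  (24B, 8-aligned)
within Point: mtime at 16
40 + 16 = 56

56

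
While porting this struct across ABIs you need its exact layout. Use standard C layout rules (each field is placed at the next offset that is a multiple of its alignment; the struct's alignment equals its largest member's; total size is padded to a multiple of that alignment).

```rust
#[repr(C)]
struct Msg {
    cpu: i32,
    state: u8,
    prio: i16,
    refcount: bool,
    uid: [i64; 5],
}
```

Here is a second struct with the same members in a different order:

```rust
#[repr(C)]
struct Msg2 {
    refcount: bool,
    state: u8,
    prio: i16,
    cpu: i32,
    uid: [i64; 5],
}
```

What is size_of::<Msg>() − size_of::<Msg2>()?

8

@0: cpu [4B, align 4] → 4
@4: state [1B, align 1] → 5
+1 pad (align 2)
@6: prio [2B, align 2] → 8
@8: refcount [1B, align 1] → 9
+7 pad (align 8)
@16: uid [40B, align 8] → 56
size 56, align 8
— Msg2 —
@0: refcount [1B, align 1] → 1
@1: state [1B, align 1] → 2
@2: prio [2B, align 2] → 4
@4: cpu [4B, align 4] → 8
@8: uid [40B, align 8] → 48
size 48, align 8
56 − 48 = 8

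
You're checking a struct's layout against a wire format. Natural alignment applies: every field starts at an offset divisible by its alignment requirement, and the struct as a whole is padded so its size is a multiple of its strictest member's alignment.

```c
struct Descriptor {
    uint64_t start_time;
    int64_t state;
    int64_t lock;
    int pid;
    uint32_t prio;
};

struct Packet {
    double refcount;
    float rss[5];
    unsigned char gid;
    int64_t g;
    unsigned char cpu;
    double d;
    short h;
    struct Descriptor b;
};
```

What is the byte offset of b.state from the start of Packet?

72

Descriptor: 0..8  start_time  (8B, 8-aligned); 8..16  state  (8B, 8-aligned); 16..24  lock  (8B, 8-aligned); 24..28  pid  (4B, 4-aligned); 28..32  prio  (4B, 4-aligned); sizeof = 32, alignof = 8
0..8  refcount  (8B, 8-aligned)
8..28  rss  (20B, 4-aligned)
28..29  gid  (1B, 1-aligned)
29..32  -- padding (3B)
32..40  g  (8B, 8-aligned)
40..41  cpu  (1B, 1-aligned)
41..48  -- padding (7B)
48..56  d  (8B, 8-aligned)
56..58  h  (2B, 2-aligned)
58..64  -- padding (6B)
64..96  b  (32B, 8-aligned)
within Descriptor: state at 8
64 + 8 = 72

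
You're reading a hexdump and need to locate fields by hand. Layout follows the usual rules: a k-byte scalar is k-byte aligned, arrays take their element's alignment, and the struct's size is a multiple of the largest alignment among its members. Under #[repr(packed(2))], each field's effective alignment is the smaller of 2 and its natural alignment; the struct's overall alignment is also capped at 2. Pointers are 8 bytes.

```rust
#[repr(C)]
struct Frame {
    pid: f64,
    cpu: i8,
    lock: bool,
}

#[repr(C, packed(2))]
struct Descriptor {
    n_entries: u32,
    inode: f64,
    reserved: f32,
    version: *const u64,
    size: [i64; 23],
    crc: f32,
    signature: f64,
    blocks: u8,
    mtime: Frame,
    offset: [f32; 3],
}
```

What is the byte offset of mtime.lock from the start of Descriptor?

231

Frame: @0: pid [8B, align 8] → 8; @8: cpu [1B, align 1] → 9; @9: lock [1B, align 1] → 10; +6 tail pad (align 8); size 16, align 8
@0: n_entries [4B, align 2] → 4
@4: inode [8B, align 2] → 12
@12: reserved [4B, align 2] → 16
@16: version [8B, align 2] → 24
@24: size [184B, align 2] → 208
@208: crc [4B, align 2] → 212
@212: signature [8B, align 2] → 220
@220: blocks [1B, align 1] → 221
+1 pad (align 2)
@222: mtime [16B, align 2] → 238
within Frame: lock at 9
222 + 9 = 231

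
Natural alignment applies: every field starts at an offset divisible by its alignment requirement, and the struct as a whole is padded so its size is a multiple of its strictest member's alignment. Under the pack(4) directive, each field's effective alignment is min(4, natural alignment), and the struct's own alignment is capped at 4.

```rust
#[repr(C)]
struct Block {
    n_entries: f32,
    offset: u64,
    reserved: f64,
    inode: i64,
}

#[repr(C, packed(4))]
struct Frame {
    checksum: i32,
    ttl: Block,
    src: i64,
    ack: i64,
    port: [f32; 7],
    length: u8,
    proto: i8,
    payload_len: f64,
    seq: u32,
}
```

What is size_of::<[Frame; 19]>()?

Block: @0: n_entries [4B, align 4] → 4; +4 pad (align 8); @8: offset [8B, align 8] → 16; @16: reserved [8B, align 8] → 24; @24: inode [8B, align 8] → 32; size 32, align 8
@0: checksum [4B, align 4] → 4
@4: ttl [32B, align 4] → 36
@36: src [8B, align 4] → 44
@44: ack [8B, align 4] → 52
@52: port [28B, align 4] → 80
@80: length [1B, align 1] → 81
@81: proto [1B, align 1] → 82
+2 pad (align 4)
@84: payload_len [8B, align 4] → 92
@92: seq [4B, align 4] → 96
size 96, align 4
array of 19: 19 × 96 = 1824

1824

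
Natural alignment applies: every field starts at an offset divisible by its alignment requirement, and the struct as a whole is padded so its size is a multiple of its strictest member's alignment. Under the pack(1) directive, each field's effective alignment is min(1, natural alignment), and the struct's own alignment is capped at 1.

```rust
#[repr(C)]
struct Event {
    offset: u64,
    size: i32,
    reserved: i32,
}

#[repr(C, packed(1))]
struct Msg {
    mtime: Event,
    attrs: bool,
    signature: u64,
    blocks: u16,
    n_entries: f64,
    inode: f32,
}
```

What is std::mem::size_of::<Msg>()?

39 bytes

Event: offset at 0 (size 8, align 8) → ends 8; size at 8 (size 4, align 4) → ends 12; reserved at 12 (size 4, align 4) → ends 16; total 16 bytes, alignment 8
mtime at 0 (size 16, align 1) → ends 16
attrs at 16 (size 1, align 1) → ends 17
signature at 17 (size 8, align 1) → ends 25
blocks at 25 (size 2, align 1) → ends 27
n_entries at 27 (size 8, align 1) → ends 35
inode at 35 (size 4, align 1) → ends 39
total 39 bytes, alignment 1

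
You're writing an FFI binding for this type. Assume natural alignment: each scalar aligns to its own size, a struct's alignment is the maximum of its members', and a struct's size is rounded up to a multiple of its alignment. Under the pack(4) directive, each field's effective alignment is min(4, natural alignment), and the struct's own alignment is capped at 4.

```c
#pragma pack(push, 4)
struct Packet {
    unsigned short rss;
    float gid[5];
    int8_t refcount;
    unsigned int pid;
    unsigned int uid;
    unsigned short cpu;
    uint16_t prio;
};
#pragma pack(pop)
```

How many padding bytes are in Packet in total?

5

0..2  rss  (2B, 2-aligned)
2..4  -- padding (2B)
4..24  gid  (20B, 4-aligned)
24..25  refcount  (1B, 1-aligned)
25..28  -- padding (3B)
28..32  pid  (4B, 4-aligned)
32..36  uid  (4B, 4-aligned)
36..38  cpu  (2B, 2-aligned)
38..40  prio  (2B, 2-aligned)
sizeof = 40, alignof = 4
data bytes 35, size 40 → padding 5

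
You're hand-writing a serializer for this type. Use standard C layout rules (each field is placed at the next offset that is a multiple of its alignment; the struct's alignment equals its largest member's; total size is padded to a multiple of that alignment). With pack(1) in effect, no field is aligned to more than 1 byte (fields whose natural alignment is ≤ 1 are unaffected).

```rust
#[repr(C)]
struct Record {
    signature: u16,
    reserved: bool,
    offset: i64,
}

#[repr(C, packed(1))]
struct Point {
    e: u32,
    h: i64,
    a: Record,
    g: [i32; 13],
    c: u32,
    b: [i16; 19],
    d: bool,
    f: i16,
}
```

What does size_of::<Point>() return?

125 bytes

Record: signature at 0 (size 2, align 2) → ends 2; reserved at 2 (size 1, align 1) → ends 3; pad 5 to align 8 for offset; offset at 8 (size 8, align 8) → ends 16; total 16 bytes, alignment 8
e at 0 (size 4, align 1) → ends 4
h at 4 (size 8, align 1) → ends 12
a at 12 (size 16, align 1) → ends 28
g at 28 (size 52, align 1) → ends 80
c at 80 (size 4, align 1) → ends 84
b at 84 (size 38, align 1) → ends 122
d at 122 (size 1, align 1) → ends 123
f at 123 (size 2, align 1) → ends 125
total 125 bytes, alignment 1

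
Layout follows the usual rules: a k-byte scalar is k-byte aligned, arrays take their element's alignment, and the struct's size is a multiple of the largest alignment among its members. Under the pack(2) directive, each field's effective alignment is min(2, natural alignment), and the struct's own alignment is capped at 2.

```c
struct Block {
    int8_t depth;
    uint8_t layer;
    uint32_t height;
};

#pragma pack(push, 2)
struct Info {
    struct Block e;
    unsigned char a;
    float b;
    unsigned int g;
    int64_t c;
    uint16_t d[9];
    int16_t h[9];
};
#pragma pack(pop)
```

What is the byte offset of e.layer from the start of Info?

Block: 0..1  depth  (1B, 1-aligned); 1..2  layer  (1B, 1-aligned); 2..4  -- padding (2B); 4..8  height  (4B, 4-aligned); sizeof = 8, alignof = 4
0..8  e  (8B, 2-aligned)
within Block: layer at 1
0 + 1 = 1

1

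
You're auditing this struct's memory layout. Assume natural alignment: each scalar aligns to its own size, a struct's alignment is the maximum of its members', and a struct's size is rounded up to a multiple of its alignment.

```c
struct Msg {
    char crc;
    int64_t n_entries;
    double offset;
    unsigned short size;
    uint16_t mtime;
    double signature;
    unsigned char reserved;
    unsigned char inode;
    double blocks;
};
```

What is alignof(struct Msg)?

member alignments: crc=1, n_entries=8, offset=8, size=2, mtime=2, signature=8, reserved=1, inode=1, blocks=8
max = 8

8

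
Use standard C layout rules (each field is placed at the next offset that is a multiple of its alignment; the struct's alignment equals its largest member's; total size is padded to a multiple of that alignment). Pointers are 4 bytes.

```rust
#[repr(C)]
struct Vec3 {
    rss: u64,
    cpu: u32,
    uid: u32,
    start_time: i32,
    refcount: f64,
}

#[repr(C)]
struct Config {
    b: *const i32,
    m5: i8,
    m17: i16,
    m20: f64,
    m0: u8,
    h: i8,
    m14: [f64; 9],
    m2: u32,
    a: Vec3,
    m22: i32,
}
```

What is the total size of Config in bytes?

Vec3: rss at 0 (size 8, align 8) → ends 8; cpu at 8 (size 4, align 4) → ends 12; uid at 12 (size 4, align 4) → ends 16; start_time at 16 (size 4, align 4) → ends 20; pad 4 to align 8 for refcount; refcount at 24 (size 8, align 8) → ends 32; total 32 bytes, alignment 8
b at 0 (size 4, align 4) → ends 4
m5 at 4 (size 1, align 1) → ends 5
pad 1 to align 2 for m17
m17 at 6 (size 2, align 2) → ends 8
m20 at 8 (size 8, align 8) → ends 16
m0 at 16 (size 1, align 1) → ends 17
h at 17 (size 1, align 1) → ends 18
pad 6 to align 8 for m14
m14 at 24 (size 72, align 8) → ends 96
m2 at 96 (size 4, align 4) → ends 100
pad 4 to align 8 for a
a at 104 (size 32, align 8) → ends 136
m22 at 136 (size 4, align 4) → ends 140
tail pad 4 to reach multiple of 8
total 144 bytes, alignment 8

144 bytes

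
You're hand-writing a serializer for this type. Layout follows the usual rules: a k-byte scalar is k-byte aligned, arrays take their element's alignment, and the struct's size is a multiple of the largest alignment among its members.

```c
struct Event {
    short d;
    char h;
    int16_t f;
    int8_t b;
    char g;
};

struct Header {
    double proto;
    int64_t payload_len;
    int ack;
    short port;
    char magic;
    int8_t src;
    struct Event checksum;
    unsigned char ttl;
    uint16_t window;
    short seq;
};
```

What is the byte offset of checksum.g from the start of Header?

Event: 0..2  d  (2B, 2-aligned); 2..3  h  (1B, 1-aligned); 3..4  -- padding (1B); 4..6  f  (2B, 2-aligned); 6..7  b  (1B, 1-aligned); 7..8  g  (1B, 1-aligned); sizeof = 8, alignof = 2
0..8  proto  (8B, 8-aligned)
8..16  payload_len  (8B, 8-aligned)
16..20  ack  (4B, 4-aligned)
20..22  port  (2B, 2-aligned)
22..23  magic  (1B, 1-aligned)
23..24  src  (1B, 1-aligned)
24..32  checksum  (8B, 2-aligned)
within Event: g at 7
24 + 7 = 31

31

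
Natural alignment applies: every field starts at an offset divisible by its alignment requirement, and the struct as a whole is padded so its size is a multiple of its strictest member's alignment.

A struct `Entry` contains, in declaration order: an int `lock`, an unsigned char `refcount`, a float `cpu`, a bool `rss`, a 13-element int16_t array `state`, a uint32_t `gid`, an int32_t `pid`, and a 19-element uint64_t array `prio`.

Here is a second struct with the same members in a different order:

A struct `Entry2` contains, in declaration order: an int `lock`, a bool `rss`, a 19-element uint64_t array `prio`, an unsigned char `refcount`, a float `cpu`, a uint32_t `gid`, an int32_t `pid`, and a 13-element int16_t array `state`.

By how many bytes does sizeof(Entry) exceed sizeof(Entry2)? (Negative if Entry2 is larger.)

0..4  lock  (4B, 4-aligned)
4..5  refcount  (1B, 1-aligned)
5..8  -- padding (3B)
8..12  cpu  (4B, 4-aligned)
12..13  rss  (1B, 1-aligned)
13..14  -- padding (1B)
14..40  state  (26B, 2-aligned)
40..44  gid  (4B, 4-aligned)
44..48  pid  (4B, 4-aligned)
48..200  prio  (152B, 8-aligned)
sizeof = 200, alignof = 8
— Entry2 —
0..4  lock  (4B, 4-aligned)
4..5  rss  (1B, 1-aligned)
5..8  -- padding (3B)
8..160  prio  (152B, 8-aligned)
160..161  refcount  (1B, 1-aligned)
161..164  -- padding (3B)
164..168  cpu  (4B, 4-aligned)
168..172  gid  (4B, 4-aligned)
172..176  pid  (4B, 4-aligned)
176..202  state  (26B, 2-aligned)
202..208  -- tail padding (6B)
sizeof = 208, alignof = 8
200 − 208 = -8

-8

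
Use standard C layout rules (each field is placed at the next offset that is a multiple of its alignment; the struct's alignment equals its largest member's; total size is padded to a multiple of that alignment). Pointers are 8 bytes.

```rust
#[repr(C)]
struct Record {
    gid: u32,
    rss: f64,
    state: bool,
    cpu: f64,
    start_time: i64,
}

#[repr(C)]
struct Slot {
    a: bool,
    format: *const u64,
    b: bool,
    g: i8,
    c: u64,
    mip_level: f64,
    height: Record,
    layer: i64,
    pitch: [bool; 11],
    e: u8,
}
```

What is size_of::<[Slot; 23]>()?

2392

Record: @0: gid [4B, align 4] → 4; +4 pad (align 8); @8: rss [8B, align 8] → 16; @16: state [1B, align 1] → 17; +7 pad (align 8); @24: cpu [8B, align 8] → 32; @32: start_time [8B, align 8] → 40; size 40, align 8
@0: a [1B, align 1] → 1
+7 pad (align 8)
@8: format [8B, align 8] → 16
@16: b [1B, align 1] → 17
@17: g [1B, align 1] → 18
+6 pad (align 8)
@24: c [8B, align 8] → 32
@32: mip_level [8B, align 8] → 40
@40: height [40B, align 8] → 80
@80: layer [8B, align 8] → 88
@88: pitch [11B, align 1] → 99
@99: e [1B, align 1] → 100
+4 tail pad (align 8)
size 104, align 8
array of 23: 23 × 104 = 2392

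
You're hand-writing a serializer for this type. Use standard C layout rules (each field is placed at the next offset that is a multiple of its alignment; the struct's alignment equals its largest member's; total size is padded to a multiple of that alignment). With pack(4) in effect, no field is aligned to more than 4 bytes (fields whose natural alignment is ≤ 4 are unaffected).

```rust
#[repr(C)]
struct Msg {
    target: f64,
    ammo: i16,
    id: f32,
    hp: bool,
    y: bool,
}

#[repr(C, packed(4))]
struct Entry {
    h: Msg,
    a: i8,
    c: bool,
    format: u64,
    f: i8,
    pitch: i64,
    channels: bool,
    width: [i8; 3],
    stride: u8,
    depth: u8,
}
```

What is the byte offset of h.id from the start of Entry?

Msg: 0..8  target  (8B, 8-aligned); 8..10  ammo  (2B, 2-aligned); 10..12  -- padding (2B); 12..16  id  (4B, 4-aligned); 16..17  hp  (1B, 1-aligned); 17..18  y  (1B, 1-aligned); 18..24  -- tail padding (6B); sizeof = 24, alignof = 8
0..24  h  (24B, 4-aligned)
within Msg: id at 12
0 + 12 = 12

12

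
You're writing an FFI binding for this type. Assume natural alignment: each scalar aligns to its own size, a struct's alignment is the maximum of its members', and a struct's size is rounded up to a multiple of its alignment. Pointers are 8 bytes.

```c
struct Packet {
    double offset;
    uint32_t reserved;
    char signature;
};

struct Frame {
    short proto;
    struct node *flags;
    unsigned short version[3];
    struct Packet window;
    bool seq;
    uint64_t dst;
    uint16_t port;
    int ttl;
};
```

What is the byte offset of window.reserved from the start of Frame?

Packet: @0: offset [8B, align 8] → 8; @8: reserved [4B, align 4] → 12; @12: signature [1B, align 1] → 13; +3 tail pad (align 8); size 16, align 8
@0: proto [2B, align 2] → 2
+6 pad (align 8)
@8: flags [8B, align 8] → 16
@16: version [6B, align 2] → 22
+2 pad (align 8)
@24: window [16B, align 8] → 40
within Packet: reserved at 8
24 + 8 = 32

32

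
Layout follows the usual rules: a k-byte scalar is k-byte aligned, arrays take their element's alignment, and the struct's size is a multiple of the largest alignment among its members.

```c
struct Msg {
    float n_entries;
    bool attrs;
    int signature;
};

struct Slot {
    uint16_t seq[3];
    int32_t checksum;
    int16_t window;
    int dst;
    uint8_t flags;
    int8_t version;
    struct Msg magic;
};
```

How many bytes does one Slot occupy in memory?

36

Msg: @0: n_entries [4B, align 4] → 4; @4: attrs [1B, align 1] → 5; +3 pad (align 4); @8: signature [4B, align 4] → 12; size 12, align 4
@0: seq [6B, align 2] → 6
+2 pad (align 4)
@8: checksum [4B, align 4] → 12
@12: window [2B, align 2] → 14
+2 pad (align 4)
@16: dst [4B, align 4] → 20
@20: flags [1B, align 1] → 21
@21: version [1B, align 1] → 22
+2 pad (align 4)
@24: magic [12B, align 4] → 36
size 36, align 4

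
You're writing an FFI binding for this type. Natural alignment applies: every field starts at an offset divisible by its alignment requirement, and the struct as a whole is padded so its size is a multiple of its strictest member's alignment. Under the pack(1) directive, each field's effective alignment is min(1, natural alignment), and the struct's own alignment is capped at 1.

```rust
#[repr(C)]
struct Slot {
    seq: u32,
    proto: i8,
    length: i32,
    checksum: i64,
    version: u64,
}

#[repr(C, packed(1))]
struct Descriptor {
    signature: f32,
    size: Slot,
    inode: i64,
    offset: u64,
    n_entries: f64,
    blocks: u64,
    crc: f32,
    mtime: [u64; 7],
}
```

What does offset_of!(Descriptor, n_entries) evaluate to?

52

Slot: 0..4  seq  (4B, 4-aligned); 4..5  proto  (1B, 1-aligned); 5..8  -- padding (3B); 8..12  length  (4B, 4-aligned); 12..16  -- padding (4B); 16..24  checksum  (8B, 8-aligned); 24..32  version  (8B, 8-aligned); sizeof = 32, alignof = 8
0..4  signature  (4B, 1-aligned)
4..36  size  (32B, 1-aligned)
36..44  inode  (8B, 1-aligned)
44..52  offset  (8B, 1-aligned)
52..60  n_entries  (8B, 1-aligned)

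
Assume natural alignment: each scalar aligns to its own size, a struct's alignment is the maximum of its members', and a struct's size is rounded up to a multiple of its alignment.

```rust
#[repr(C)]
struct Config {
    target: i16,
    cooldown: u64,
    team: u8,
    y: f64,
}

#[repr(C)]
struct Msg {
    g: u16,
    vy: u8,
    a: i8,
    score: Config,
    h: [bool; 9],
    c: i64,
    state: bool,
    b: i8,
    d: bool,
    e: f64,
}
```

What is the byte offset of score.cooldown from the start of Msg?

16

Config: target at 0 (size 2, align 2) → ends 2; pad 6 to align 8 for cooldown; cooldown at 8 (size 8, align 8) → ends 16; team at 16 (size 1, align 1) → ends 17; pad 7 to align 8 for y; y at 24 (size 8, align 8) → ends 32; total 32 bytes, alignment 8
g at 0 (size 2, align 2) → ends 2
vy at 2 (size 1, align 1) → ends 3
a at 3 (size 1, align 1) → ends 4
pad 4 to align 8 for score
score at 8 (size 32, align 8) → ends 40
within Config: cooldown at 8
8 + 8 = 16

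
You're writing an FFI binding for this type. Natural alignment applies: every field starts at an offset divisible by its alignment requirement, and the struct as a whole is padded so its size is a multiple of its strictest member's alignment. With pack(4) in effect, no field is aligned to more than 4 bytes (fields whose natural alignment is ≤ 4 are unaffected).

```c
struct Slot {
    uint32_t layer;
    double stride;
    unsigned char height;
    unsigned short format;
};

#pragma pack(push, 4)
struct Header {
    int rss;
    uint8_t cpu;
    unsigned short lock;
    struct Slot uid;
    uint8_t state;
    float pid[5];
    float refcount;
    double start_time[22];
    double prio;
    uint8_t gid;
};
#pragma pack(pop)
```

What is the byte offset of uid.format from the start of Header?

26

Slot: 0..4  layer  (4B, 4-aligned); 4..8  -- padding (4B); 8..16  stride  (8B, 8-aligned); 16..17  height  (1B, 1-aligned); 17..18  -- padding (1B); 18..20  format  (2B, 2-aligned); 20..24  -- tail padding (4B); sizeof = 24, alignof = 8
0..4  rss  (4B, 4-aligned)
4..5  cpu  (1B, 1-aligned)
5..6  -- padding (1B)
6..8  lock  (2B, 2-aligned)
8..32  uid  (24B, 4-aligned)
within Slot: format at 18
8 + 18 = 26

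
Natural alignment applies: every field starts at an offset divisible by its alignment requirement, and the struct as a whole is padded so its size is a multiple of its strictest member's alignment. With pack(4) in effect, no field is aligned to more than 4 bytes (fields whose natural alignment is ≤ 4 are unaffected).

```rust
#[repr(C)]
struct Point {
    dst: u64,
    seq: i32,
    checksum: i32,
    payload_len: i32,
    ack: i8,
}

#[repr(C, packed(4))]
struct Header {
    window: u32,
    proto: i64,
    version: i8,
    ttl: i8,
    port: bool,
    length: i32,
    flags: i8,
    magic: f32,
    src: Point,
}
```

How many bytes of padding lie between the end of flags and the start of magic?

3

Point: dst at 0 (size 8, align 8) → ends 8; seq at 8 (size 4, align 4) → ends 12; checksum at 12 (size 4, align 4) → ends 16; payload_len at 16 (size 4, align 4) → ends 20; ack at 20 (size 1, align 1) → ends 21; tail pad 3 to reach multiple of 8; total 24 bytes, alignment 8
window at 0 (size 4, align 4) → ends 4
proto at 4 (size 8, align 4) → ends 12
version at 12 (size 1, align 1) → ends 13
ttl at 13 (size 1, align 1) → ends 14
port at 14 (size 1, align 1) → ends 15
pad 1 to align 4 for length
length at 16 (size 4, align 4) → ends 20
flags at 20 (size 1, align 1) → ends 21
pad 3 to align 4 for magic
magic at 24 (size 4, align 4) → ends 28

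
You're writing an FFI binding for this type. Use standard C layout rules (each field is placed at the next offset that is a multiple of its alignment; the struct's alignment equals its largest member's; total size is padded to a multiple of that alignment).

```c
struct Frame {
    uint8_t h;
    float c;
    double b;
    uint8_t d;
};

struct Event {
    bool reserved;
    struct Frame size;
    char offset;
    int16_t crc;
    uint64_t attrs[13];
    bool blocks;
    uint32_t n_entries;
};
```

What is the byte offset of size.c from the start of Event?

Frame: @0: h [1B, align 1] → 1; +3 pad (align 4); @4: c [4B, align 4] → 8; @8: b [8B, align 8] → 16; @16: d [1B, align 1] → 17; +7 tail pad (align 8); size 24, align 8
@0: reserved [1B, align 1] → 1
+7 pad (align 8)
@8: size [24B, align 8] → 32
within Frame: c at 4
8 + 4 = 12

12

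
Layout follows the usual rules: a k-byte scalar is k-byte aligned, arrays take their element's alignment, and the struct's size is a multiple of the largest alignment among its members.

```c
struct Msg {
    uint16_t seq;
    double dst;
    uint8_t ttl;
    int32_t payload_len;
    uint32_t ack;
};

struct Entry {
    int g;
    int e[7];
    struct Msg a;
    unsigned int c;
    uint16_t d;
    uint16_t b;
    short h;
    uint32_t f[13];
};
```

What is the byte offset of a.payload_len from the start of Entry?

Msg: @0: seq [2B, align 2] → 2; +6 pad (align 8); @8: dst [8B, align 8] → 16; @16: ttl [1B, align 1] → 17; +3 pad (align 4); @20: payload_len [4B, align 4] → 24; @24: ack [4B, align 4] → 28; +4 tail pad (align 8); size 32, align 8
@0: g [4B, align 4] → 4
@4: e [28B, align 4] → 32
@32: a [32B, align 8] → 64
within Msg: payload_len at 20
32 + 20 = 52

52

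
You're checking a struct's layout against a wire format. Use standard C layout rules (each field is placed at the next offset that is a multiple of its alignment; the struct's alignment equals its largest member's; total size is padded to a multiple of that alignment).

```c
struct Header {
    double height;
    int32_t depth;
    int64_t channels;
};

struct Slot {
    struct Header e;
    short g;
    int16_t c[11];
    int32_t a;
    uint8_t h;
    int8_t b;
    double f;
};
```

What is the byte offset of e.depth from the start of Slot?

8

Header: 0..8  height  (8B, 8-aligned); 8..12  depth  (4B, 4-aligned); 12..16  -- padding (4B); 16..24  channels  (8B, 8-aligned); sizeof = 24, alignof = 8
0..24  e  (24B, 8-aligned)
within Header: depth at 8
0 + 8 = 8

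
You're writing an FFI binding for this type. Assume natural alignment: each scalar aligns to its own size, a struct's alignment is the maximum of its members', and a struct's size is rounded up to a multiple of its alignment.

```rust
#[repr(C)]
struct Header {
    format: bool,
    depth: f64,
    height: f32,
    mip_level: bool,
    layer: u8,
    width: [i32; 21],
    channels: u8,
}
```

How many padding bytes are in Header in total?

format at 0 (size 1, align 1) → ends 1
pad 7 to align 8 for depth
depth at 8 (size 8, align 8) → ends 16
height at 16 (size 4, align 4) → ends 20
mip_level at 20 (size 1, align 1) → ends 21
layer at 21 (size 1, align 1) → ends 22
pad 2 to align 4 for width
width at 24 (size 84, align 4) → ends 108
channels at 108 (size 1, align 1) → ends 109
tail pad 3 to reach multiple of 8
total 112 bytes, alignment 8
data bytes 100, size 112 → padding 12

12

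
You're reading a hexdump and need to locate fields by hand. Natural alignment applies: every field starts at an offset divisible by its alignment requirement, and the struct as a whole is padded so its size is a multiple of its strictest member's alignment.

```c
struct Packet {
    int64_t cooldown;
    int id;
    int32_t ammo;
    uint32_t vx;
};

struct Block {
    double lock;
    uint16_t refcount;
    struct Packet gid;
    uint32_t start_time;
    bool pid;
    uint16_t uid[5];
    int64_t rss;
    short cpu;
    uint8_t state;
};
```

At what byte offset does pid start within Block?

44

Packet: 0..8  cooldown  (8B, 8-aligned); 8..12  id  (4B, 4-aligned); 12..16  ammo  (4B, 4-aligned); 16..20  vx  (4B, 4-aligned); 20..24  -- tail padding (4B); sizeof = 24, alignof = 8
0..8  lock  (8B, 8-aligned)
8..10  refcount  (2B, 2-aligned)
10..16  -- padding (6B)
16..40  gid  (24B, 8-aligned)
40..44  start_time  (4B, 4-aligned)
44..45  pid  (1B, 1-aligned)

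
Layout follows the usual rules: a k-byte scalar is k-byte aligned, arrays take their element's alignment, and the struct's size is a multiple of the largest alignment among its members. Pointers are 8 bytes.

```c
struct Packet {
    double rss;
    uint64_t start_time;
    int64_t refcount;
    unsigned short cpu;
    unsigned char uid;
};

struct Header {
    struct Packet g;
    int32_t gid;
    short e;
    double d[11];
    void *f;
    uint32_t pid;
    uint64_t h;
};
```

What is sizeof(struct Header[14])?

Packet: @0: rss [8B, align 8] → 8; @8: start_time [8B, align 8] → 16; @16: refcount [8B, align 8] → 24; @24: cpu [2B, align 2] → 26; @26: uid [1B, align 1] → 27; +5 tail pad (align 8); size 32, align 8
@0: g [32B, align 8] → 32
@32: gid [4B, align 4] → 36
@36: e [2B, align 2] → 38
+2 pad (align 8)
@40: d [88B, align 8] → 128
@128: f [8B, align 8] → 136
@136: pid [4B, align 4] → 140
+4 pad (align 8)
@144: h [8B, align 8] → 152
size 152, align 8
array of 14: 14 × 152 = 2128

2128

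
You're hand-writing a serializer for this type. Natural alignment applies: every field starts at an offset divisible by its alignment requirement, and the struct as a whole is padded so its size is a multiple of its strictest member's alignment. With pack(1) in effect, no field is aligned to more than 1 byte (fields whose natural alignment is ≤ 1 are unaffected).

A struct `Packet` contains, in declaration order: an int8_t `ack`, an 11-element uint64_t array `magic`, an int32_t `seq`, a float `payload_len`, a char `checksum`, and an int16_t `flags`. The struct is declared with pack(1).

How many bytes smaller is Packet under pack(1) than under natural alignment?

12

natural layout:
  ack at 0 (size 1, align 1) → ends 1
  pad 7 to align 8 for magic
  magic at 8 (size 88, align 8) → ends 96
  seq at 96 (size 4, align 4) → ends 100
  payload_len at 100 (size 4, align 4) → ends 104
  checksum at 104 (size 1, align 1) → ends 105
  pad 1 to align 2 for flags
  flags at 106 (size 2, align 2) → ends 108
  tail pad 4 to reach multiple of 8
  total 112 bytes, alignment 8
packed(1) layout:
  ack at 0 (size 1, align 1) → ends 1
  magic at 1 (size 88, align 1) → ends 89
  seq at 89 (size 4, align 1) → ends 93
  payload_len at 93 (size 4, align 1) → ends 97
  checksum at 97 (size 1, align 1) → ends 98
  flags at 98 (size 2, align 1) → ends 100
  total 100 bytes, alignment 1
112 − 100 = 12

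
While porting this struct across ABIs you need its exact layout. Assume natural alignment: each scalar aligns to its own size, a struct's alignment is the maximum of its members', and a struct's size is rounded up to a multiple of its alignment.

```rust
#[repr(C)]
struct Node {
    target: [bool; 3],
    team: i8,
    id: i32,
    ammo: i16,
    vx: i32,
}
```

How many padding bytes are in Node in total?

2

@0: target [3B, align 1] → 3
@3: team [1B, align 1] → 4
@4: id [4B, align 4] → 8
@8: ammo [2B, align 2] → 10
+2 pad (align 4)
@12: vx [4B, align 4] → 16
size 16, align 4
data bytes 14, size 16 → padding 2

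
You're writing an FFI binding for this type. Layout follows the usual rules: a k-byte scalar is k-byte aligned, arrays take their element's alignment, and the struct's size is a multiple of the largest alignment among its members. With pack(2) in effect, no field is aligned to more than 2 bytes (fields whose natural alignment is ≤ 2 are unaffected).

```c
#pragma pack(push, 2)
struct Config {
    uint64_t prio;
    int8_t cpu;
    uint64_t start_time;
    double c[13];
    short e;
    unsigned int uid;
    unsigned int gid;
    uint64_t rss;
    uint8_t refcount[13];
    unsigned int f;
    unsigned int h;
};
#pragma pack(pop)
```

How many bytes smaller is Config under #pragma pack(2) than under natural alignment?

14

natural layout:
  0..8  prio  (8B, 8-aligned)
  8..9  cpu  (1B, 1-aligned)
  9..16  -- padding (7B)
  16..24  start_time  (8B, 8-aligned)
  24..128  c  (104B, 8-aligned)
  128..130  e  (2B, 2-aligned)
  130..132  -- padding (2B)
  132..136  uid  (4B, 4-aligned)
  136..140  gid  (4B, 4-aligned)
  140..144  -- padding (4B)
  144..152  rss  (8B, 8-aligned)
  152..165  refcount  (13B, 1-aligned)
  165..168  -- padding (3B)
  168..172  f  (4B, 4-aligned)
  172..176  h  (4B, 4-aligned)
  sizeof = 176, alignof = 8
packed(2) layout:
  0..8  prio  (8B, 2-aligned)
  8..9  cpu  (1B, 1-aligned)
  9..10  -- padding (1B)
  10..18  start_time  (8B, 2-aligned)
  18..122  c  (104B, 2-aligned)
  122..124  e  (2B, 2-aligned)
  124..128  uid  (4B, 2-aligned)
  128..132  gid  (4B, 2-aligned)
  132..140  rss  (8B, 2-aligned)
  140..153  refcount  (13B, 1-aligned)
  153..154  -- padding (1B)
  154..158  f  (4B, 2-aligned)
  158..162  h  (4B, 2-aligned)
  sizeof = 162, alignof = 2
176 − 162 = 14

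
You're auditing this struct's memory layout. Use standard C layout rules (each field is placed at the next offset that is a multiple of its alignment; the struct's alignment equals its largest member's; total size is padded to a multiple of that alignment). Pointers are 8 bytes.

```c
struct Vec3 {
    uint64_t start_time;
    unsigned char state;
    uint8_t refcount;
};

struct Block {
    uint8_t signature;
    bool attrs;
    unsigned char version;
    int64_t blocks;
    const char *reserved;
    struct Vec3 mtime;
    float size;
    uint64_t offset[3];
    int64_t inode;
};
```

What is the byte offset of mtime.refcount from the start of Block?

Vec3: @0: start_time [8B, align 8] → 8; @8: state [1B, align 1] → 9; @9: refcount [1B, align 1] → 10; +6 tail pad (align 8); size 16, align 8
@0: signature [1B, align 1] → 1
@1: attrs [1B, align 1] → 2
@2: version [1B, align 1] → 3
+5 pad (align 8)
@8: blocks [8B, align 8] → 16
@16: reserved [8B, align 8] → 24
@24: mtime [16B, align 8] → 40
within Vec3: refcount at 9
24 + 9 = 33

33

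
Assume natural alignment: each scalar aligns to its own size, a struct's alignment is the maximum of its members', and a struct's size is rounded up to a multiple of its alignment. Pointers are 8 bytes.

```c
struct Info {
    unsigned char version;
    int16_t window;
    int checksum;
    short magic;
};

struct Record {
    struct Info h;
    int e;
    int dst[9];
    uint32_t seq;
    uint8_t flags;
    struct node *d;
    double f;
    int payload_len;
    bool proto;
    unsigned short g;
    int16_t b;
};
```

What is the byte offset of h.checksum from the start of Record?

4

Info: @0: version [1B, align 1] → 1; +1 pad (align 2); @2: window [2B, align 2] → 4; @4: checksum [4B, align 4] → 8; @8: magic [2B, align 2] → 10; +2 tail pad (align 4); size 12, align 4
@0: h [12B, align 4] → 12
within Info: checksum at 4
0 + 4 = 4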